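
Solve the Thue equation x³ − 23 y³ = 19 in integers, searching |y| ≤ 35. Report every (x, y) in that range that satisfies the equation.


The equation is x³ - 23y³ = 19. For fixed y, x³ = 23·y³ + 19, so a solution requires the RHS to be a perfect cube.
Strategy: iterate y from -35 to 35, compute RHS = 23·y³ + 19, and check whether it is a (positive or negative) perfect cube.
Check small values of y:
  y = 0: RHS = 19 is not a perfect cube.
  y = 1: RHS = 42 is not a perfect cube.
  y = -1: RHS = -4 is not a perfect cube.
  y = 2: RHS = 203 is not a perfect cube.
  y = -2: RHS = -165 is not a perfect cube.
  y = 3: RHS = 640 is not a perfect cube.
  y = -3: RHS = -602 is not a perfect cube.
Continuing the search up to |y| = 35 finds no solutions either.
No (x, y) in the scanned range satisfies the equation.

No integer solutions with |y| ≤ 35.


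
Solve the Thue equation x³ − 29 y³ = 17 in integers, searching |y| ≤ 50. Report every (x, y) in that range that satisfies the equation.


The equation is x³ - 29y³ = 17. For fixed y, x³ = 29·y³ + 17, so a solution requires the RHS to be a perfect cube.
Strategy: iterate y from -50 to 50, compute RHS = 29·y³ + 17, and check whether it is a (positive or negative) perfect cube.
Check small values of y:
  y = 0: RHS = 17 is not a perfect cube.
  y = 1: RHS = 46 is not a perfect cube.
  y = -1: RHS = -12 is not a perfect cube.
  y = 2: RHS = 249 is not a perfect cube.
  y = -2: RHS = -215 is not a perfect cube.
  y = 3: RHS = 800 is not a perfect cube.
  y = -3: RHS = -766 is not a perfect cube.
Continuing the search up to |y| = 50 finds no solutions either.
No (x, y) in the scanned range satisfies the equation.

No integer solutions with |y| ≤ 50.


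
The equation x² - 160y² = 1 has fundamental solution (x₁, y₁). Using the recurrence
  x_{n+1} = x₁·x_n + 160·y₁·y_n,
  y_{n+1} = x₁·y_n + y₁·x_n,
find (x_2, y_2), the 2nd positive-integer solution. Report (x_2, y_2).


Step 1: Find the fundamental solution (x₁, y₁) of x² - 160y² = 1.
  Expand √160 as a continued fraction. a₀ = ⌊√160⌋ = 12; iterate m_{k+1} = d_k·a_k − m_k, d_{k+1} = (160 − m_{k+1}²)/d_k, a_{k+1} = ⌊(a₀ + m_{k+1})/d_{k+1}⌋ (starting m₀ = 0, d₀ = 1), with convergents p_k = a_k·p_{k-1} + p_{k-2}, q_k = a_k·q_{k-1} + q_{k-2} (p₋₁ = 1, q₋₁ = 0):
  k = 0: a₀ = 12; p₀/q₀ = 12/1; p₀² − 160·q₀² = 144 − 160 = -16.
  k = 1: m = 12, d = 16, a = ⌊(12 + 12)/16⌋ = 1; p/q = (1·12 + 1)/(1·1 + 0) = 13/1; p² − 160·q² = 169 − 160 = 9.
  k = 2: m = 4, d = 9, a = ⌊(12 + 4)/9⌋ = 1; p/q = (1·13 + 12)/(1·1 + 1) = 25/2; p² − 160·q² = 625 − 640 = -15.
  k = 3: m = 5, d = 15, a = ⌊(12 + 5)/15⌋ = 1; p/q = (1·25 + 13)/(1·2 + 1) = 38/3; p² − 160·q² = 1444 − 1440 = 4.
  k = 4: m = 10, d = 4, a = ⌊(12 + 10)/4⌋ = 5; p/q = (5·38 + 25)/(5·3 + 2) = 215/17; p² − 160·q² = 46225 − 46240 = -15.
  k = 5: m = 10, d = 15, a = ⌊(12 + 10)/15⌋ = 1; p/q = (1·215 + 38)/(1·17 + 3) = 253/20; p² − 160·q² = 64009 − 64000 = 9.
  k = 6: m = 5, d = 9, a = ⌊(12 + 5)/9⌋ = 1; p/q = (1·253 + 215)/(1·20 + 17) = 468/37; p² − 160·q² = 219024 − 219040 = -16.
  k = 7: m = 4, d = 16, a = ⌊(12 + 4)/16⌋ = 1; p/q = (1·468 + 253)/(1·37 + 20) = 721/57; p² − 160·q² = 519841 − 519840 = 1.
  The first convergent with p² − 160·q² = 1 gives the fundamental solution (x₁, y₁) = (721, 57).
Step 2: Apply the recurrence (x_{n+1}, y_{n+1}) = (x₁x_n + 160y₁y_n, x₁y_n + y₁x_n) repeatedly.
  From (x_1, y_1) = (721, 57): x_2 = 721·721 + 160·57·57 = 1039681; y_2 = 721·57 + 57·721 = 82194.
Step 3: Verify x_2² - 160·y_2² = 1080936581761 - 1080936581760 = 1 (should be 1). ✓

(x_1, y_1) = (721, 57); (x_2, y_2) = (1039681, 82194).


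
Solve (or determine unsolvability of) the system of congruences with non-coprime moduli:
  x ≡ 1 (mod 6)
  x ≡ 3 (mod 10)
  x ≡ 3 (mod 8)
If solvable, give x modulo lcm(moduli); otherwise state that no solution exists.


Moduli 6, 10, 8 are not pairwise coprime, so CRT works modulo lcm(m_i) when all pairwise compatibility conditions hold.
Pairwise compatibility: gcd(m_i, m_j) must divide a_i - a_j for every pair.
Merge one congruence at a time:
  Start: x ≡ 1 (mod 6).
  Combine with x ≡ 3 (mod 10): gcd(6, 10) = 2; 3 - 1 = 2, which IS divisible by 2, so compatible.
    Write x = 1 + 6·t and substitute into x ≡ 3 (mod 10): 6·t ≡ 3 − 1 = 2 (mod 10).
    Divide the congruence (and modulus) by g = 2: 3·t ≡ 1 (mod 5).
    The inverse of 3 mod 5 is 2 (since 3·2 = 6 = 1·5 + 1), so t ≡ 2·1 = 2 ≡ 2 (mod 5).
    Then x = 1 + 6·2 = 13, valid modulo lcm(6, 10) = 30: x ≡ 13 (mod 30).
  Combine with x ≡ 3 (mod 8): gcd(30, 8) = 2; 3 - 13 = -10, which IS divisible by 2, so compatible.
    Write x = 13 + 30·t and substitute into x ≡ 3 (mod 8): 30·t ≡ 3 − 13 = -10 (mod 8).
    Divide the congruence (and modulus) by g = 2: 15·t ≡ -5 (mod 4).
    Reduce coefficients mod 4: 3·t ≡ 3 (mod 4).
    The inverse of 3 mod 4 is 3 (since 3·3 = 9 = 2·4 + 1), so t ≡ 3·3 = 9 ≡ 1 (mod 4).
    Then x = 13 + 30·1 = 43, valid modulo lcm(30, 8) = 120: x ≡ 43 (mod 120).
Verify: 43 mod 6 = 1, 43 mod 10 = 3, 43 mod 8 = 3.

x ≡ 43 (mod 120).


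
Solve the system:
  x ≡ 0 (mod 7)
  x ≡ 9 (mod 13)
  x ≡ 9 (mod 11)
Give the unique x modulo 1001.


Moduli 7, 13, 11 are pairwise coprime; by CRT there is a unique solution modulo M = 7 · 13 · 11 = 1001.
Solve pairwise, accumulating the modulus:
  Start with x ≡ 0 (mod 7).
  Combine with x ≡ 9 (mod 13): since gcd(7, 13) = 1, we get a unique residue mod 91.
    Write x = 0 + 7·t and substitute into x ≡ 9 (mod 13): 7·t ≡ 9 − 0 = 9 (mod 13).
    The inverse of 7 mod 13 is 2 (since 7·2 = 14 = 1·13 + 1), so t ≡ 2·9 = 18 ≡ 5 (mod 13).
    Then x = 0 + 7·5 = 35, valid modulo lcm(7, 13) = 91: x ≡ 35 (mod 91).
  Combine with x ≡ 9 (mod 11): since gcd(91, 11) = 1, we get a unique residue mod 1001.
    Write x = 35 + 91·t and substitute into x ≡ 9 (mod 11): 91·t ≡ 9 − 35 = -26 (mod 11).
    Reduce coefficients mod 11: 3·t ≡ 7 (mod 11).
    The inverse of 3 mod 11 is 4 (since 3·4 = 12 = 1·11 + 1), so t ≡ 4·7 = 28 ≡ 6 (mod 11).
    Then x = 35 + 91·6 = 581, valid modulo lcm(91, 11) = 1001: x ≡ 581 (mod 1001).
Verify: 581 mod 7 = 0 ✓, 581 mod 13 = 9 ✓, 581 mod 11 = 9 ✓.

x ≡ 581 (mod 1001).


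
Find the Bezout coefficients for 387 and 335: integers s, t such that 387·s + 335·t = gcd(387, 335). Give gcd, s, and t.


Euclidean algorithm on (387, 335) — divide until remainder is 0:
  387 = 1 · 335 + 52
  335 = 6 · 52 + 23
  52 = 2 · 23 + 6
  23 = 3 · 6 + 5
  6 = 1 · 5 + 1
  5 = 5 · 1 + 0
gcd(387, 335) = 1.
Track Bezout coefficients alongside the remainders: start with r₀ = 387 = a·1 + b·0 (s = 1, t = 0) and r₁ = 335 = a·0 + b·1 (s = 0, t = 1); each new remainder r_{k+1} = r_{k-1} − q_k·r_k inherits s_{k+1} = s_{k-1} − q_k·s_k, t_{k+1} = t_{k-1} − q_k·t_k, so r_k = a·s_k + b·t_k at every step:
  q = 1: r = 52, s = 1 − 1·0 = 1, t = 0 − 1·1 = -1  (check: 387·1 + 335·(-1) = 52)
  q = 6: r = 23, s = 0 − 6·1 = -6, t = 1 − 6·(-1) = 7  (check: 387·(-6) + 335·7 = 23)
  q = 2: r = 6, s = 1 − 2·(-6) = 13, t = -1 − 2·7 = -15  (check: 387·13 + 335·(-15) = 6)
  q = 3: r = 5, s = -6 − 3·13 = -45, t = 7 − 3·(-15) = 52  (check: 387·(-45) + 335·52 = 5)
  q = 1: r = 1, s = 13 − 1·(-45) = 58, t = -15 − 1·52 = -67  (check: 387·58 + 335·(-67) = 1)
The row with r = 1 (the gcd) gives the Bezout coefficients s = 58, t = -67.
Result: 387 · (58) + 335 · (-67) = 1.

gcd(387, 335) = 1; s = 58, t = -67 (check: 387·58 + 335·(-67) = 1).


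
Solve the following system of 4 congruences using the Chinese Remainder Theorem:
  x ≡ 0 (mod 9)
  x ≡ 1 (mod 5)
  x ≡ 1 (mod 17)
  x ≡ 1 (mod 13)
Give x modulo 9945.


Product of moduli M = 9 · 5 · 17 · 13 = 9945.
Merge one congruence at a time:
  Start: x ≡ 0 (mod 9).
  Combine with x ≡ 1 (mod 5); new modulus lcm = 45.
    Write x = 0 + 9·t and substitute into x ≡ 1 (mod 5): 9·t ≡ 1 − 0 = 1 (mod 5).
    Reduce coefficients mod 5: 4·t ≡ 1 (mod 5).
    The inverse of 4 mod 5 is 4 (since 4·4 = 16 = 3·5 + 1), so t ≡ 4·1 = 4 ≡ 4 (mod 5).
    Then x = 0 + 9·4 = 36, valid modulo lcm(9, 5) = 45: x ≡ 36 (mod 45).
  Combine with x ≡ 1 (mod 17); new modulus lcm = 765.
    Write x = 36 + 45·t and substitute into x ≡ 1 (mod 17): 45·t ≡ 1 − 36 = -35 (mod 17).
    Reduce coefficients mod 17: 11·t ≡ 16 (mod 17).
    The inverse of 11 mod 17 is 14 (since 11·14 = 154 = 9·17 + 1), so t ≡ 14·16 = 224 ≡ 3 (mod 17).
    Then x = 36 + 45·3 = 171, valid modulo lcm(45, 17) = 765: x ≡ 171 (mod 765).
  Combine with x ≡ 1 (mod 13); new modulus lcm = 9945.
    Write x = 171 + 765·t and substitute into x ≡ 1 (mod 13): 765·t ≡ 1 − 171 = -170 (mod 13).
    Reduce coefficients mod 13: 11·t ≡ 12 (mod 13).
    The inverse of 11 mod 13 is 6 (since 11·6 = 66 = 5·13 + 1), so t ≡ 6·12 = 72 ≡ 7 (mod 13).
    Then x = 171 + 765·7 = 5526, valid modulo lcm(765, 13) = 9945: x ≡ 5526 (mod 9945).
Verify against each original: 5526 mod 9 = 0, 5526 mod 5 = 1, 5526 mod 17 = 1, 5526 mod 13 = 1.

x ≡ 5526 (mod 9945).


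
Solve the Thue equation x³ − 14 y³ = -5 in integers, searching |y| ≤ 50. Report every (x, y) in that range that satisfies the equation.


The equation is x³ - 14y³ = -5. For fixed y, x³ = 14·y³ − 5, so a solution requires the RHS to be a perfect cube.
Strategy: iterate y from -50 to 50, compute RHS = 14·y³ − 5, and check whether it is a (positive or negative) perfect cube.
Check small values of y:
  y = 0: RHS = -5 is not a perfect cube.
  y = 1: RHS = 9 is not a perfect cube.
  y = -1: RHS = -19 is not a perfect cube.
  y = 2: RHS = 107 is not a perfect cube.
  y = -2: RHS = -117 is not a perfect cube.
  y = 3: RHS = 373 is not a perfect cube.
  y = -3: RHS = -383 is not a perfect cube.
Continuing the search up to |y| = 50 finds no solutions either.
No (x, y) in the scanned range satisfies the equation.

No integer solutions with |y| ≤ 50.


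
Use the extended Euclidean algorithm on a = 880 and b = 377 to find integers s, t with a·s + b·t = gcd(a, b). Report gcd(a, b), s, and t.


Euclidean algorithm on (880, 377) — divide until remainder is 0:
  880 = 2 · 377 + 126
  377 = 2 · 126 + 125
  126 = 1 · 125 + 1
  125 = 125 · 1 + 0
gcd(880, 377) = 1.
Track Bezout coefficients alongside the remainders: start with r₀ = 880 = a·1 + b·0 (s = 1, t = 0) and r₁ = 377 = a·0 + b·1 (s = 0, t = 1); each new remainder r_{k+1} = r_{k-1} − q_k·r_k inherits s_{k+1} = s_{k-1} − q_k·s_k, t_{k+1} = t_{k-1} − q_k·t_k, so r_k = a·s_k + b·t_k at every step:
  q = 2: r = 126, s = 1 − 2·0 = 1, t = 0 − 2·1 = -2  (check: 880·1 + 377·(-2) = 126)
  q = 2: r = 125, s = 0 − 2·1 = -2, t = 1 − 2·(-2) = 5  (check: 880·(-2) + 377·5 = 125)
  q = 1: r = 1, s = 1 − 1·(-2) = 3, t = -2 − 1·5 = -7  (check: 880·3 + 377·(-7) = 1)
The row with r = 1 (the gcd) gives the Bezout coefficients s = 3, t = -7.
Result: 880 · (3) + 377 · (-7) = 1.

gcd(880, 377) = 1; s = 3, t = -7 (check: 880·3 + 377·(-7) = 1).


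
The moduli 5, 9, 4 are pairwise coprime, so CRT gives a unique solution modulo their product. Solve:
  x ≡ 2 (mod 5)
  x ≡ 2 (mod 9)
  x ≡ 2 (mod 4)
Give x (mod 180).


Moduli 5, 9, 4 are pairwise coprime; by CRT there is a unique solution modulo M = 5 · 9 · 4 = 180.
Solve pairwise, accumulating the modulus:
  Start with x ≡ 2 (mod 5).
  Combine with x ≡ 2 (mod 9): since gcd(5, 9) = 1, we get a unique residue mod 45.
    Write x = 2 + 5·t and substitute into x ≡ 2 (mod 9): 5·t ≡ 2 − 2 = 0 (mod 9).
    The inverse of 5 mod 9 is 2 (since 5·2 = 10 = 1·9 + 1), so t ≡ 2·0 = 0 ≡ 0 (mod 9).
    Then x = 2 + 5·0 = 2, valid modulo lcm(5, 9) = 45: x ≡ 2 (mod 45).
  Combine with x ≡ 2 (mod 4): since gcd(45, 4) = 1, we get a unique residue mod 180.
    Write x = 2 + 45·t and substitute into x ≡ 2 (mod 4): 45·t ≡ 2 − 2 = 0 (mod 4).
    Reduce coefficients mod 4: 1·t ≡ 0 (mod 4).
    So t ≡ 0 (mod 4).
    Then x = 2 + 45·0 = 2, valid modulo lcm(45, 4) = 180: x ≡ 2 (mod 180).
Verify: 2 mod 5 = 2 ✓, 2 mod 9 = 2 ✓, 2 mod 4 = 2 ✓.

x ≡ 2 (mod 180).


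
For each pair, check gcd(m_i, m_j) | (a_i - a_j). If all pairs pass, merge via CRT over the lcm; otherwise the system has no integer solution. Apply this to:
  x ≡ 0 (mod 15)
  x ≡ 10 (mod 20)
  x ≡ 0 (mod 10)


Moduli 15, 20, 10 are not pairwise coprime, so CRT works modulo lcm(m_i) when all pairwise compatibility conditions hold.
Pairwise compatibility: gcd(m_i, m_j) must divide a_i - a_j for every pair.
Merge one congruence at a time:
  Start: x ≡ 0 (mod 15).
  Combine with x ≡ 10 (mod 20): gcd(15, 20) = 5; 10 - 0 = 10, which IS divisible by 5, so compatible.
    Write x = 0 + 15·t and substitute into x ≡ 10 (mod 20): 15·t ≡ 10 − 0 = 10 (mod 20).
    Divide the congruence (and modulus) by g = 5: 3·t ≡ 2 (mod 4).
    The inverse of 3 mod 4 is 3 (since 3·3 = 9 = 2·4 + 1), so t ≡ 3·2 = 6 ≡ 2 (mod 4).
    Then x = 0 + 15·2 = 30, valid modulo lcm(15, 20) = 60: x ≡ 30 (mod 60).
  Combine with x ≡ 0 (mod 10): gcd(60, 10) = 10; 0 - 30 = -30, which IS divisible by 10, so compatible.
    Write x = 30 + 60·t and substitute into x ≡ 0 (mod 10): 60·t ≡ 0 − 30 = -30 (mod 10).
    Divide the congruence (and modulus) by g = 10: 6·t ≡ -3 (mod 1).
    Modulo 1 every t works; take t = 0.
    Then x = 30 + 60·0 = 30, valid modulo lcm(60, 10) = 60: x ≡ 30 (mod 60).
Verify: 30 mod 15 = 0, 30 mod 20 = 10, 30 mod 10 = 0.

x ≡ 30 (mod 60).


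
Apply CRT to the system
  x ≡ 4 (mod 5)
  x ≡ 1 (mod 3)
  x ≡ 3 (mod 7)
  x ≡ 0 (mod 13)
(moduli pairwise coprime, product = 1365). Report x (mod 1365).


Product of moduli M = 5 · 3 · 7 · 13 = 1365.
Merge one congruence at a time:
  Start: x ≡ 4 (mod 5).
  Combine with x ≡ 1 (mod 3); new modulus lcm = 15.
    Write x = 4 + 5·t and substitute into x ≡ 1 (mod 3): 5·t ≡ 1 − 4 = -3 (mod 3).
    Reduce coefficients mod 3: 2·t ≡ 0 (mod 3).
    The inverse of 2 mod 3 is 2 (since 2·2 = 4 = 1·3 + 1), so t ≡ 2·0 = 0 ≡ 0 (mod 3).
    Then x = 4 + 5·0 = 4, valid modulo lcm(5, 3) = 15: x ≡ 4 (mod 15).
  Combine with x ≡ 3 (mod 7); new modulus lcm = 105.
    Write x = 4 + 15·t and substitute into x ≡ 3 (mod 7): 15·t ≡ 3 − 4 = -1 (mod 7).
    Reduce coefficients mod 7: 1·t ≡ 6 (mod 7).
    So t ≡ 6 (mod 7).
    Then x = 4 + 15·6 = 94, valid modulo lcm(15, 7) = 105: x ≡ 94 (mod 105).
  Combine with x ≡ 0 (mod 13); new modulus lcm = 1365.
    Write x = 94 + 105·t and substitute into x ≡ 0 (mod 13): 105·t ≡ 0 − 94 = -94 (mod 13).
    Reduce coefficients mod 13: 1·t ≡ 10 (mod 13).
    So t ≡ 10 (mod 13).
    Then x = 94 + 105·10 = 1144, valid modulo lcm(105, 13) = 1365: x ≡ 1144 (mod 1365).
Verify against each original: 1144 mod 5 = 4, 1144 mod 3 = 1, 1144 mod 7 = 3, 1144 mod 13 = 0.

x ≡ 1144 (mod 1365).


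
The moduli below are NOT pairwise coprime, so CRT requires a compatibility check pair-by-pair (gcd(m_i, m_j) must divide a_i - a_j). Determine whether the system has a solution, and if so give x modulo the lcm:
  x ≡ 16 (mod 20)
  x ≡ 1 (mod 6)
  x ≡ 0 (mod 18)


Moduli 20, 6, 18 are not pairwise coprime, so CRT works modulo lcm(m_i) when all pairwise compatibility conditions hold.
Pairwise compatibility: gcd(m_i, m_j) must divide a_i - a_j for every pair.
Merge one congruence at a time:
  Start: x ≡ 16 (mod 20).
  Combine with x ≡ 1 (mod 6): gcd(20, 6) = 2, and 1 - 16 = -15 is NOT divisible by 2.
    ⇒ system is inconsistent (no integer solution).

No solution (the system is inconsistent).


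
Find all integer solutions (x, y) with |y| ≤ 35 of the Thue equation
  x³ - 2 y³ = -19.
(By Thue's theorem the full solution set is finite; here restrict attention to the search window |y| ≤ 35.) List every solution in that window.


The equation is x³ - 2y³ = -19. For fixed y, x³ = 2·y³ − 19, so a solution requires the RHS to be a perfect cube.
Strategy: iterate y from -35 to 35, compute RHS = 2·y³ − 19, and check whether it is a (positive or negative) perfect cube.
Check small values of y:
  y = 0: RHS = -19 is not a perfect cube.
  y = 1: RHS = -17 is not a perfect cube.
  y = -1: RHS = -21 is not a perfect cube.
  y = 2: RHS = -3 is not a perfect cube.
  y = -2: RHS = -35 is not a perfect cube.
  y = 3: RHS = 35 is not a perfect cube.
  y = -3: RHS = -73 is not a perfect cube.
Continuing the search up to |y| = 35 finds no solutions either.
No (x, y) in the scanned range satisfies the equation.

No integer solutions with |y| ≤ 35.


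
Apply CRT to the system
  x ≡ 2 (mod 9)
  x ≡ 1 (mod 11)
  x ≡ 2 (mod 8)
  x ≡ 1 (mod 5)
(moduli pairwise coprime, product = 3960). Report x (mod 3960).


Product of moduli M = 9 · 11 · 8 · 5 = 3960.
Merge one congruence at a time:
  Start: x ≡ 2 (mod 9).
  Combine with x ≡ 1 (mod 11); new modulus lcm = 99.
    Write x = 2 + 9·t and substitute into x ≡ 1 (mod 11): 9·t ≡ 1 − 2 = -1 (mod 11).
    Reduce coefficients mod 11: 9·t ≡ 10 (mod 11).
    The inverse of 9 mod 11 is 5 (since 9·5 = 45 = 4·11 + 1), so t ≡ 5·10 = 50 ≡ 6 (mod 11).
    Then x = 2 + 9·6 = 56, valid modulo lcm(9, 11) = 99: x ≡ 56 (mod 99).
  Combine with x ≡ 2 (mod 8); new modulus lcm = 792.
    Write x = 56 + 99·t and substitute into x ≡ 2 (mod 8): 99·t ≡ 2 − 56 = -54 (mod 8).
    Reduce coefficients mod 8: 3·t ≡ 2 (mod 8).
    The inverse of 3 mod 8 is 3 (since 3·3 = 9 = 1·8 + 1), so t ≡ 3·2 = 6 ≡ 6 (mod 8).
    Then x = 56 + 99·6 = 650, valid modulo lcm(99, 8) = 792: x ≡ 650 (mod 792).
  Combine with x ≡ 1 (mod 5); new modulus lcm = 3960.
    Write x = 650 + 792·t and substitute into x ≡ 1 (mod 5): 792·t ≡ 1 − 650 = -649 (mod 5).
    Reduce coefficients mod 5: 2·t ≡ 1 (mod 5).
    The inverse of 2 mod 5 is 3 (since 2·3 = 6 = 1·5 + 1), so t ≡ 3·1 = 3 ≡ 3 (mod 5).
    Then x = 650 + 792·3 = 3026, valid modulo lcm(792, 5) = 3960: x ≡ 3026 (mod 3960).
Verify against each original: 3026 mod 9 = 2, 3026 mod 11 = 1, 3026 mod 8 = 2, 3026 mod 5 = 1.

x ≡ 3026 (mod 3960).


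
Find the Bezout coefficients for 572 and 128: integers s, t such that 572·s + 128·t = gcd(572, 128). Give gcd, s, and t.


Euclidean algorithm on (572, 128) — divide until remainder is 0:
  572 = 4 · 128 + 60
  128 = 2 · 60 + 8
  60 = 7 · 8 + 4
  8 = 2 · 4 + 0
gcd(572, 128) = 4.
Track Bezout coefficients alongside the remainders: start with r₀ = 572 = a·1 + b·0 (s = 1, t = 0) and r₁ = 128 = a·0 + b·1 (s = 0, t = 1); each new remainder r_{k+1} = r_{k-1} − q_k·r_k inherits s_{k+1} = s_{k-1} − q_k·s_k, t_{k+1} = t_{k-1} − q_k·t_k, so r_k = a·s_k + b·t_k at every step:
  q = 4: r = 60, s = 1 − 4·0 = 1, t = 0 − 4·1 = -4  (check: 572·1 + 128·(-4) = 60)
  q = 2: r = 8, s = 0 − 2·1 = -2, t = 1 − 2·(-4) = 9  (check: 572·(-2) + 128·9 = 8)
  q = 7: r = 4, s = 1 − 7·(-2) = 15, t = -4 − 7·9 = -67  (check: 572·15 + 128·(-67) = 4)
The row with r = 4 (the gcd) gives the Bezout coefficients s = 15, t = -67.
Result: 572 · (15) + 128 · (-67) = 4.

gcd(572, 128) = 4; s = 15, t = -67 (check: 572·15 + 128·(-67) = 4).


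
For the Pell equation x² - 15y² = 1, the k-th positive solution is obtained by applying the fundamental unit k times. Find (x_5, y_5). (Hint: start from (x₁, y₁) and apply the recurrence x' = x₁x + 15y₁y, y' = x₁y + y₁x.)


Step 1: Find the fundamental solution (x₁, y₁) of x² - 15y² = 1.
  Expand √15 as a continued fraction. a₀ = ⌊√15⌋ = 3; iterate m_{k+1} = d_k·a_k − m_k, d_{k+1} = (15 − m_{k+1}²)/d_k, a_{k+1} = ⌊(a₀ + m_{k+1})/d_{k+1}⌋ (starting m₀ = 0, d₀ = 1), with convergents p_k = a_k·p_{k-1} + p_{k-2}, q_k = a_k·q_{k-1} + q_{k-2} (p₋₁ = 1, q₋₁ = 0):
  k = 0: a₀ = 3; p₀/q₀ = 3/1; p₀² − 15·q₀² = 9 − 15 = -6.
  k = 1: m = 3, d = 6, a = ⌊(3 + 3)/6⌋ = 1; p/q = (1·3 + 1)/(1·1 + 0) = 4/1; p² − 15·q² = 16 − 15 = 1.
  The first convergent with p² − 15·q² = 1 gives the fundamental solution (x₁, y₁) = (4, 1).
Step 2: Apply the recurrence (x_{n+1}, y_{n+1}) = (x₁x_n + 15y₁y_n, x₁y_n + y₁x_n) repeatedly.
  From (x_1, y_1) = (4, 1): x_2 = 4·4 + 15·1·1 = 31; y_2 = 4·1 + 1·4 = 8.
  From (x_2, y_2) = (31, 8): x_3 = 4·31 + 15·1·8 = 244; y_3 = 4·8 + 1·31 = 63.
  From (x_3, y_3) = (244, 63): x_4 = 4·244 + 15·1·63 = 1921; y_4 = 4·63 + 1·244 = 496.
  From (x_4, y_4) = (1921, 496): x_5 = 4·1921 + 15·1·496 = 15124; y_5 = 4·496 + 1·1921 = 3905.
Step 3: Verify x_5² - 15·y_5² = 228735376 - 228735375 = 1 (should be 1). ✓

(x_1, y_1) = (4, 1); (x_5, y_5) = (15124, 3905).


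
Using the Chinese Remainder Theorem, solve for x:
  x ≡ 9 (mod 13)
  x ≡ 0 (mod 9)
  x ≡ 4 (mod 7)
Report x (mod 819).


Moduli 13, 9, 7 are pairwise coprime; by CRT there is a unique solution modulo M = 13 · 9 · 7 = 819.
Solve pairwise, accumulating the modulus:
  Start with x ≡ 9 (mod 13).
  Combine with x ≡ 0 (mod 9): since gcd(13, 9) = 1, we get a unique residue mod 117.
    Write x = 9 + 13·t and substitute into x ≡ 0 (mod 9): 13·t ≡ 0 − 9 = -9 (mod 9).
    Reduce coefficients mod 9: 4·t ≡ 0 (mod 9).
    The inverse of 4 mod 9 is 7 (since 4·7 = 28 = 3·9 + 1), so t ≡ 7·0 = 0 ≡ 0 (mod 9).
    Then x = 9 + 13·0 = 9, valid modulo lcm(13, 9) = 117: x ≡ 9 (mod 117).
  Combine with x ≡ 4 (mod 7): since gcd(117, 7) = 1, we get a unique residue mod 819.
    Write x = 9 + 117·t and substitute into x ≡ 4 (mod 7): 117·t ≡ 4 − 9 = -5 (mod 7).
    Reduce coefficients mod 7: 5·t ≡ 2 (mod 7).
    The inverse of 5 mod 7 is 3 (since 5·3 = 15 = 2·7 + 1), so t ≡ 3·2 = 6 ≡ 6 (mod 7).
    Then x = 9 + 117·6 = 711, valid modulo lcm(117, 7) = 819: x ≡ 711 (mod 819).
Verify: 711 mod 13 = 9 ✓, 711 mod 9 = 0 ✓, 711 mod 7 = 4 ✓.

x ≡ 711 (mod 819).


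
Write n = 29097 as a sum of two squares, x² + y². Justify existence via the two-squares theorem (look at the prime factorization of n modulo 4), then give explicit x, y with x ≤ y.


Step 1: Factor n = 29097 = 3^2 · 53 · 61.
Step 2: Check the mod-4 condition on each prime factor: 3 ≡ 3 (mod 4), exponent 2 (must be even); 53 ≡ 1 (mod 4), exponent 1; 61 ≡ 1 (mod 4), exponent 1.
All primes ≡ 3 (mod 4) appear to even exponent (or don't appear), so by the two-squares theorem n IS expressible as a sum of two squares.
Step 3: Build a representation. Group n = k² · m with k = 3 and m = 53 · 61 = 3233 (a product of primes ≡ 1 (mod 4)); a representation of m scales to one of n via (k·x)² + (k·y)² = k²(x² + y²). Each prime p ≡ 1 (mod 4) is itself a sum of two squares; find a² by testing p − a² for a perfect square:
  53: 53 − 1² = 52, 53 − 2² = 49 = 7² ⇒ 53 = 2² + 7².
  61: 61 − 1² = 60, 61 − 2² = 57, 61 − 3² = 52, 61 − 4² = 45, 61 − 5² = 36 = 6² ⇒ 61 = 5² + 6².
  Combine using the Brahmagupta–Fibonacci identity (a² + b²)(c² + d²) = (ac − bd)² + (ad + bc)² = (ac + bd)² + (ad − bc)²:
  53 · 61 = 3233: from (2² + 7²)(5² + 6²), take (2·5 − 7·6, 2·6 + 7·5) = (10 − 42, 12 + 35) = (-32, 47); dropping signs (only squares matter) gives (32, 47); check 32² + 47² = 1024 + 2209 = 3233 ✓.
  Scale by k = 3: (3·32, 3·47) = (96, 141).
Step 4: Order so x ≤ y and verify: 96² + 141² = 9216 + 19881 = 29097 = n. ✓

n = 29097 = 96² + 141² (one valid representation with x ≤ y).


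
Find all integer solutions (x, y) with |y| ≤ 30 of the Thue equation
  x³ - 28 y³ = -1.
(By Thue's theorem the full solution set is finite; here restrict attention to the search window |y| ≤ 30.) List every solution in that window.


The equation is x³ - 28y³ = -1. For fixed y, x³ = 28·y³ − 1, so a solution requires the RHS to be a perfect cube.
Strategy: iterate y from -30 to 30, compute RHS = 28·y³ − 1, and check whether it is a (positive or negative) perfect cube.
Check small values of y:
  y = 0: RHS = -1 = (-1)³ ⇒ x = -1 works.
  y = 1: RHS = 27 = (3)³ ⇒ x = 3 works.
  y = -1: RHS = -29 is not a perfect cube.
  y = 2: RHS = 223 is not a perfect cube.
  y = -2: RHS = -225 is not a perfect cube.
  y = 3: RHS = 755 is not a perfect cube.
  y = -3: RHS = -757 is not a perfect cube.
Continuing the search up to |y| = 30 finds no further solutions beyond those listed.
Collected solutions: (-1, 0), (3, 1).

Solutions (with |y| ≤ 30): (-1, 0), (3, 1).


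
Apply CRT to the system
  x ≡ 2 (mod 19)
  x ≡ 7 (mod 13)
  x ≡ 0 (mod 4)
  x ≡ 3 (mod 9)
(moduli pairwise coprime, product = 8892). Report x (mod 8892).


Product of moduli M = 19 · 13 · 4 · 9 = 8892.
Merge one congruence at a time:
  Start: x ≡ 2 (mod 19).
  Combine with x ≡ 7 (mod 13); new modulus lcm = 247.
    Write x = 2 + 19·t and substitute into x ≡ 7 (mod 13): 19·t ≡ 7 − 2 = 5 (mod 13).
    Reduce coefficients mod 13: 6·t ≡ 5 (mod 13).
    The inverse of 6 mod 13 is 11 (since 6·11 = 66 = 5·13 + 1), so t ≡ 11·5 = 55 ≡ 3 (mod 13).
    Then x = 2 + 19·3 = 59, valid modulo lcm(19, 13) = 247: x ≡ 59 (mod 247).
  Combine with x ≡ 0 (mod 4); new modulus lcm = 988.
    Write x = 59 + 247·t and substitute into x ≡ 0 (mod 4): 247·t ≡ 0 − 59 = -59 (mod 4).
    Reduce coefficients mod 4: 3·t ≡ 1 (mod 4).
    The inverse of 3 mod 4 is 3 (since 3·3 = 9 = 2·4 + 1), so t ≡ 3·1 = 3 ≡ 3 (mod 4).
    Then x = 59 + 247·3 = 800, valid modulo lcm(247, 4) = 988: x ≡ 800 (mod 988).
  Combine with x ≡ 3 (mod 9); new modulus lcm = 8892.
    Write x = 800 + 988·t and substitute into x ≡ 3 (mod 9): 988·t ≡ 3 − 800 = -797 (mod 9).
    Reduce coefficients mod 9: 7·t ≡ 4 (mod 9).
    The inverse of 7 mod 9 is 4 (since 7·4 = 28 = 3·9 + 1), so t ≡ 4·4 = 16 ≡ 7 (mod 9).
    Then x = 800 + 988·7 = 7716, valid modulo lcm(988, 9) = 8892: x ≡ 7716 (mod 8892).
Verify against each original: 7716 mod 19 = 2, 7716 mod 13 = 7, 7716 mod 4 = 0, 7716 mod 9 = 3.

x ≡ 7716 (mod 8892).


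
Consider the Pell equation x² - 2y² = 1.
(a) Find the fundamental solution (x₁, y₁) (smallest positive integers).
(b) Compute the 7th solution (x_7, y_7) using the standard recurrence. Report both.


Step 1: Find the fundamental solution (x₁, y₁) of x² - 2y² = 1.
  Expand √2 as a continued fraction. a₀ = ⌊√2⌋ = 1; iterate m_{k+1} = d_k·a_k − m_k, d_{k+1} = (2 − m_{k+1}²)/d_k, a_{k+1} = ⌊(a₀ + m_{k+1})/d_{k+1}⌋ (starting m₀ = 0, d₀ = 1), with convergents p_k = a_k·p_{k-1} + p_{k-2}, q_k = a_k·q_{k-1} + q_{k-2} (p₋₁ = 1, q₋₁ = 0):
  k = 0: a₀ = 1; p₀/q₀ = 1/1; p₀² − 2·q₀² = 1 − 2 = -1.
  k = 1: m = 1, d = 1, a = ⌊(1 + 1)/1⌋ = 2; p/q = (2·1 + 1)/(2·1 + 0) = 3/2; p² − 2·q² = 9 − 8 = 1.
  The first convergent with p² − 2·q² = 1 gives the fundamental solution (x₁, y₁) = (3, 2).
Step 2: Apply the recurrence (x_{n+1}, y_{n+1}) = (x₁x_n + 2y₁y_n, x₁y_n + y₁x_n) repeatedly.
  From (x_1, y_1) = (3, 2): x_2 = 3·3 + 2·2·2 = 17; y_2 = 3·2 + 2·3 = 12.
  From (x_2, y_2) = (17, 12): x_3 = 3·17 + 2·2·12 = 99; y_3 = 3·12 + 2·17 = 70.
  From (x_3, y_3) = (99, 70): x_4 = 3·99 + 2·2·70 = 577; y_4 = 3·70 + 2·99 = 408.
  From (x_4, y_4) = (577, 408): x_5 = 3·577 + 2·2·408 = 3363; y_5 = 3·408 + 2·577 = 2378.
  From (x_5, y_5) = (3363, 2378): x_6 = 3·3363 + 2·2·2378 = 19601; y_6 = 3·2378 + 2·3363 = 13860.
  From (x_6, y_6) = (19601, 13860): x_7 = 3·19601 + 2·2·13860 = 114243; y_7 = 3·13860 + 2·19601 = 80782.
Step 3: Verify x_7² - 2·y_7² = 13051463049 - 13051463048 = 1 (should be 1). ✓

(x_1, y_1) = (3, 2); (x_7, y_7) = (114243, 80782).


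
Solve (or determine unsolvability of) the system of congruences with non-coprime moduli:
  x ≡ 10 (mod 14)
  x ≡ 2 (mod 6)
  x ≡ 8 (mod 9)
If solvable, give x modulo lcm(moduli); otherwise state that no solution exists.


Moduli 14, 6, 9 are not pairwise coprime, so CRT works modulo lcm(m_i) when all pairwise compatibility conditions hold.
Pairwise compatibility: gcd(m_i, m_j) must divide a_i - a_j for every pair.
Merge one congruence at a time:
  Start: x ≡ 10 (mod 14).
  Combine with x ≡ 2 (mod 6): gcd(14, 6) = 2; 2 - 10 = -8, which IS divisible by 2, so compatible.
    Write x = 10 + 14·t and substitute into x ≡ 2 (mod 6): 14·t ≡ 2 − 10 = -8 (mod 6).
    Divide the congruence (and modulus) by g = 2: 7·t ≡ -4 (mod 3).
    Reduce coefficients mod 3: 1·t ≡ 2 (mod 3).
    So t ≡ 2 (mod 3).
    Then x = 10 + 14·2 = 38, valid modulo lcm(14, 6) = 42: x ≡ 38 (mod 42).
  Combine with x ≡ 8 (mod 9): gcd(42, 9) = 3; 8 - 38 = -30, which IS divisible by 3, so compatible.
    Write x = 38 + 42·t and substitute into x ≡ 8 (mod 9): 42·t ≡ 8 − 38 = -30 (mod 9).
    Divide the congruence (and modulus) by g = 3: 14·t ≡ -10 (mod 3).
    Reduce coefficients mod 3: 2·t ≡ 2 (mod 3).
    The inverse of 2 mod 3 is 2 (since 2·2 = 4 = 1·3 + 1), so t ≡ 2·2 = 4 ≡ 1 (mod 3).
    Then x = 38 + 42·1 = 80, valid modulo lcm(42, 9) = 126: x ≡ 80 (mod 126).
Verify: 80 mod 14 = 10, 80 mod 6 = 2, 80 mod 9 = 8.

x ≡ 80 (mod 126).


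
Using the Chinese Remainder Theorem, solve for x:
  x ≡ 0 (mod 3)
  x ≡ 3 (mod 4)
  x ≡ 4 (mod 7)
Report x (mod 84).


Moduli 3, 4, 7 are pairwise coprime; by CRT there is a unique solution modulo M = 3 · 4 · 7 = 84.
Solve pairwise, accumulating the modulus:
  Start with x ≡ 0 (mod 3).
  Combine with x ≡ 3 (mod 4): since gcd(3, 4) = 1, we get a unique residue mod 12.
    Write x = 0 + 3·t and substitute into x ≡ 3 (mod 4): 3·t ≡ 3 − 0 = 3 (mod 4).
    The inverse of 3 mod 4 is 3 (since 3·3 = 9 = 2·4 + 1), so t ≡ 3·3 = 9 ≡ 1 (mod 4).
    Then x = 0 + 3·1 = 3, valid modulo lcm(3, 4) = 12: x ≡ 3 (mod 12).
  Combine with x ≡ 4 (mod 7): since gcd(12, 7) = 1, we get a unique residue mod 84.
    Write x = 3 + 12·t and substitute into x ≡ 4 (mod 7): 12·t ≡ 4 − 3 = 1 (mod 7).
    Reduce coefficients mod 7: 5·t ≡ 1 (mod 7).
    The inverse of 5 mod 7 is 3 (since 5·3 = 15 = 2·7 + 1), so t ≡ 3·1 = 3 ≡ 3 (mod 7).
    Then x = 3 + 12·3 = 39, valid modulo lcm(12, 7) = 84: x ≡ 39 (mod 84).
Verify: 39 mod 3 = 0 ✓, 39 mod 4 = 3 ✓, 39 mod 7 = 4 ✓.

x ≡ 39 (mod 84).


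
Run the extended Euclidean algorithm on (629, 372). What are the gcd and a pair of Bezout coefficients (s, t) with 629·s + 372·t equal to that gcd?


Euclidean algorithm on (629, 372) — divide until remainder is 0:
  629 = 1 · 372 + 257
  372 = 1 · 257 + 115
  257 = 2 · 115 + 27
  115 = 4 · 27 + 7
  27 = 3 · 7 + 6
  7 = 1 · 6 + 1
  6 = 6 · 1 + 0
gcd(629, 372) = 1.
Track Bezout coefficients alongside the remainders: start with r₀ = 629 = a·1 + b·0 (s = 1, t = 0) and r₁ = 372 = a·0 + b·1 (s = 0, t = 1); each new remainder r_{k+1} = r_{k-1} − q_k·r_k inherits s_{k+1} = s_{k-1} − q_k·s_k, t_{k+1} = t_{k-1} − q_k·t_k, so r_k = a·s_k + b·t_k at every step:
  q = 1: r = 257, s = 1 − 1·0 = 1, t = 0 − 1·1 = -1  (check: 629·1 + 372·(-1) = 257)
  q = 1: r = 115, s = 0 − 1·1 = -1, t = 1 − 1·(-1) = 2  (check: 629·(-1) + 372·2 = 115)
  q = 2: r = 27, s = 1 − 2·(-1) = 3, t = -1 − 2·2 = -5  (check: 629·3 + 372·(-5) = 27)
  q = 4: r = 7, s = -1 − 4·3 = -13, t = 2 − 4·(-5) = 22  (check: 629·(-13) + 372·22 = 7)
  q = 3: r = 6, s = 3 − 3·(-13) = 42, t = -5 − 3·22 = -71  (check: 629·42 + 372·(-71) = 6)
  q = 1: r = 1, s = -13 − 1·42 = -55, t = 22 − 1·(-71) = 93  (check: 629·(-55) + 372·93 = 1)
The row with r = 1 (the gcd) gives the Bezout coefficients s = -55, t = 93.
Result: 629 · (-55) + 372 · (93) = 1.

gcd(629, 372) = 1; s = -55, t = 93 (check: 629·(-55) + 372·93 = 1).


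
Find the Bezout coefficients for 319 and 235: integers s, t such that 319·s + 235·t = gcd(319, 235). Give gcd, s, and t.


Euclidean algorithm on (319, 235) — divide until remainder is 0:
  319 = 1 · 235 + 84
  235 = 2 · 84 + 67
  84 = 1 · 67 + 17
  67 = 3 · 17 + 16
  17 = 1 · 16 + 1
  16 = 16 · 1 + 0
gcd(319, 235) = 1.
Track Bezout coefficients alongside the remainders: start with r₀ = 319 = a·1 + b·0 (s = 1, t = 0) and r₁ = 235 = a·0 + b·1 (s = 0, t = 1); each new remainder r_{k+1} = r_{k-1} − q_k·r_k inherits s_{k+1} = s_{k-1} − q_k·s_k, t_{k+1} = t_{k-1} − q_k·t_k, so r_k = a·s_k + b·t_k at every step:
  q = 1: r = 84, s = 1 − 1·0 = 1, t = 0 − 1·1 = -1  (check: 319·1 + 235·(-1) = 84)
  q = 2: r = 67, s = 0 − 2·1 = -2, t = 1 − 2·(-1) = 3  (check: 319·(-2) + 235·3 = 67)
  q = 1: r = 17, s = 1 − 1·(-2) = 3, t = -1 − 1·3 = -4  (check: 319·3 + 235·(-4) = 17)
  q = 3: r = 16, s = -2 − 3·3 = -11, t = 3 − 3·(-4) = 15  (check: 319·(-11) + 235·15 = 16)
  q = 1: r = 1, s = 3 − 1·(-11) = 14, t = -4 − 1·15 = -19  (check: 319·14 + 235·(-19) = 1)
The row with r = 1 (the gcd) gives the Bezout coefficients s = 14, t = -19.
Result: 319 · (14) + 235 · (-19) = 1.

gcd(319, 235) = 1; s = 14, t = -19 (check: 319·14 + 235·(-19) = 1).


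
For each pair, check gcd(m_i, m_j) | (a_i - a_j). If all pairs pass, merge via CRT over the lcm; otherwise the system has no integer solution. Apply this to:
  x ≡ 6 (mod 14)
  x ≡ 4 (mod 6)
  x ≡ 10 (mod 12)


Moduli 14, 6, 12 are not pairwise coprime, so CRT works modulo lcm(m_i) when all pairwise compatibility conditions hold.
Pairwise compatibility: gcd(m_i, m_j) must divide a_i - a_j for every pair.
Merge one congruence at a time:
  Start: x ≡ 6 (mod 14).
  Combine with x ≡ 4 (mod 6): gcd(14, 6) = 2; 4 - 6 = -2, which IS divisible by 2, so compatible.
    Write x = 6 + 14·t and substitute into x ≡ 4 (mod 6): 14·t ≡ 4 − 6 = -2 (mod 6).
    Divide the congruence (and modulus) by g = 2: 7·t ≡ -1 (mod 3).
    Reduce coefficients mod 3: 1·t ≡ 2 (mod 3).
    So t ≡ 2 (mod 3).
    Then x = 6 + 14·2 = 34, valid modulo lcm(14, 6) = 42: x ≡ 34 (mod 42).
  Combine with x ≡ 10 (mod 12): gcd(42, 12) = 6; 10 - 34 = -24, which IS divisible by 6, so compatible.
    Write x = 34 + 42·t and substitute into x ≡ 10 (mod 12): 42·t ≡ 10 − 34 = -24 (mod 12).
    Divide the congruence (and modulus) by g = 6: 7·t ≡ -4 (mod 2).
    Reduce coefficients mod 2: 1·t ≡ 0 (mod 2).
    So t ≡ 0 (mod 2).
    Then x = 34 + 42·0 = 34, valid modulo lcm(42, 12) = 84: x ≡ 34 (mod 84).
Verify: 34 mod 14 = 6, 34 mod 6 = 4, 34 mod 12 = 10.

x ≡ 34 (mod 84).


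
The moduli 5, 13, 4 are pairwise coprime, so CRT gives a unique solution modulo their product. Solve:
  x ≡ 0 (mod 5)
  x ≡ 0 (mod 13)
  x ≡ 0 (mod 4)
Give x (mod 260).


Moduli 5, 13, 4 are pairwise coprime; by CRT there is a unique solution modulo M = 5 · 13 · 4 = 260.
Solve pairwise, accumulating the modulus:
  Start with x ≡ 0 (mod 5).
  Combine with x ≡ 0 (mod 13): since gcd(5, 13) = 1, we get a unique residue mod 65.
    Write x = 0 + 5·t and substitute into x ≡ 0 (mod 13): 5·t ≡ 0 − 0 = 0 (mod 13).
    The inverse of 5 mod 13 is 8 (since 5·8 = 40 = 3·13 + 1), so t ≡ 8·0 = 0 ≡ 0 (mod 13).
    Then x = 0 + 5·0 = 0, valid modulo lcm(5, 13) = 65: x ≡ 0 (mod 65).
  Combine with x ≡ 0 (mod 4): since gcd(65, 4) = 1, we get a unique residue mod 260.
    Write x = 0 + 65·t and substitute into x ≡ 0 (mod 4): 65·t ≡ 0 − 0 = 0 (mod 4).
    Reduce coefficients mod 4: 1·t ≡ 0 (mod 4).
    So t ≡ 0 (mod 4).
    Then x = 0 + 65·0 = 0, valid modulo lcm(65, 4) = 260: x ≡ 0 (mod 260).
Verify: 0 mod 5 = 0 ✓, 0 mod 13 = 0 ✓, 0 mod 4 = 0 ✓.

x ≡ 0 (mod 260).


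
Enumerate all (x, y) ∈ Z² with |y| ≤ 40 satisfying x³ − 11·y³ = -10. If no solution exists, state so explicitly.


The equation is x³ - 11y³ = -10. For fixed y, x³ = 11·y³ − 10, so a solution requires the RHS to be a perfect cube.
Strategy: iterate y from -40 to 40, compute RHS = 11·y³ − 10, and check whether it is a (positive or negative) perfect cube.
Check small values of y:
  y = 0: RHS = -10 is not a perfect cube.
  y = 1: RHS = 1 = (1)³ ⇒ x = 1 works.
  y = -1: RHS = -21 is not a perfect cube.
  y = 2: RHS = 78 is not a perfect cube.
  y = -2: RHS = -98 is not a perfect cube.
  y = 3: RHS = 287 is not a perfect cube.
  y = -3: RHS = -307 is not a perfect cube.
Continuing the search up to |y| = 40 finds no further solutions beyond those listed.
Collected solutions: (1, 1).

Solutions (with |y| ≤ 40): (1, 1).


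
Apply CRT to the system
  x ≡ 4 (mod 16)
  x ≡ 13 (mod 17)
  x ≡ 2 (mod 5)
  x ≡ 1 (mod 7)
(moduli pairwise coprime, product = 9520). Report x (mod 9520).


Product of moduli M = 16 · 17 · 5 · 7 = 9520.
Merge one congruence at a time:
  Start: x ≡ 4 (mod 16).
  Combine with x ≡ 13 (mod 17); new modulus lcm = 272.
    Write x = 4 + 16·t and substitute into x ≡ 13 (mod 17): 16·t ≡ 13 − 4 = 9 (mod 17).
    The inverse of 16 mod 17 is 16 (since 16·16 = 256 = 15·17 + 1), so t ≡ 16·9 = 144 ≡ 8 (mod 17).
    Then x = 4 + 16·8 = 132, valid modulo lcm(16, 17) = 272: x ≡ 132 (mod 272).
  Combine with x ≡ 2 (mod 5); new modulus lcm = 1360.
    Write x = 132 + 272·t and substitute into x ≡ 2 (mod 5): 272·t ≡ 2 − 132 = -130 (mod 5).
    Reduce coefficients mod 5: 2·t ≡ 0 (mod 5).
    The inverse of 2 mod 5 is 3 (since 2·3 = 6 = 1·5 + 1), so t ≡ 3·0 = 0 ≡ 0 (mod 5).
    Then x = 132 + 272·0 = 132, valid modulo lcm(272, 5) = 1360: x ≡ 132 (mod 1360).
  Combine with x ≡ 1 (mod 7); new modulus lcm = 9520.
    Write x = 132 + 1360·t and substitute into x ≡ 1 (mod 7): 1360·t ≡ 1 − 132 = -131 (mod 7).
    Reduce coefficients mod 7: 2·t ≡ 2 (mod 7).
    The inverse of 2 mod 7 is 4 (since 2·4 = 8 = 1·7 + 1), so t ≡ 4·2 = 8 ≡ 1 (mod 7).
    Then x = 132 + 1360·1 = 1492, valid modulo lcm(1360, 7) = 9520: x ≡ 1492 (mod 9520).
Verify against each original: 1492 mod 16 = 4, 1492 mod 17 = 13, 1492 mod 5 = 2, 1492 mod 7 = 1.

x ≡ 1492 (mod 9520).


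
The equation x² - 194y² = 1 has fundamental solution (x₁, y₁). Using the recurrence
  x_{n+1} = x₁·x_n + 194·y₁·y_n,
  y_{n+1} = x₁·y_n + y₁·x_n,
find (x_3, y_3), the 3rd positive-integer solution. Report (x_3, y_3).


Step 1: Find the fundamental solution (x₁, y₁) of x² - 194y² = 1.
  Expand √194 as a continued fraction. a₀ = ⌊√194⌋ = 13; iterate m_{k+1} = d_k·a_k − m_k, d_{k+1} = (194 − m_{k+1}²)/d_k, a_{k+1} = ⌊(a₀ + m_{k+1})/d_{k+1}⌋ (starting m₀ = 0, d₀ = 1), with convergents p_k = a_k·p_{k-1} + p_{k-2}, q_k = a_k·q_{k-1} + q_{k-2} (p₋₁ = 1, q₋₁ = 0):
  k = 0: a₀ = 13; p₀/q₀ = 13/1; p₀² − 194·q₀² = 169 − 194 = -25.
  k = 1: m = 13, d = 25, a = ⌊(13 + 13)/25⌋ = 1; p/q = (1·13 + 1)/(1·1 + 0) = 14/1; p² − 194·q² = 196 − 194 = 2.
  k = 2: m = 12, d = 2, a = ⌊(13 + 12)/2⌋ = 12; p/q = (12·14 + 13)/(12·1 + 1) = 181/13; p² − 194·q² = 32761 − 32786 = -25.
  k = 3: m = 12, d = 25, a = ⌊(13 + 12)/25⌋ = 1; p/q = (1·181 + 14)/(1·13 + 1) = 195/14; p² − 194·q² = 38025 − 38024 = 1.
  The first convergent with p² − 194·q² = 1 gives the fundamental solution (x₁, y₁) = (195, 14).
Step 2: Apply the recurrence (x_{n+1}, y_{n+1}) = (x₁x_n + 194y₁y_n, x₁y_n + y₁x_n) repeatedly.
  From (x_1, y_1) = (195, 14): x_2 = 195·195 + 194·14·14 = 76049; y_2 = 195·14 + 14·195 = 5460.
  From (x_2, y_2) = (76049, 5460): x_3 = 195·76049 + 194·14·5460 = 29658915; y_3 = 195·5460 + 14·76049 = 2129386.
Step 3: Verify x_3² - 194·y_3² = 879651238977225 - 879651238977224 = 1 (should be 1). ✓

(x_1, y_1) = (195, 14); (x_3, y_3) = (29658915, 2129386).


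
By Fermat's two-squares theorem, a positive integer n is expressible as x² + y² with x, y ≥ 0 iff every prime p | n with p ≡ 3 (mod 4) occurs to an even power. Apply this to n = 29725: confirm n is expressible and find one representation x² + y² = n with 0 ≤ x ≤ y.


Step 1: Factor n = 29725 = 5^2 · 29 · 41.
Step 2: Check the mod-4 condition on each prime factor: 5 ≡ 1 (mod 4), exponent 2; 29 ≡ 1 (mod 4), exponent 1; 41 ≡ 1 (mod 4), exponent 1.
All primes ≡ 3 (mod 4) appear to even exponent (or don't appear), so by the two-squares theorem n IS expressible as a sum of two squares.
Step 3: Build a representation. Group n = k² · m with k = 5 and m = 29 · 41 = 1189 (a product of primes ≡ 1 (mod 4)); a representation of m scales to one of n via (k·x)² + (k·y)² = k²(x² + y²). Each prime p ≡ 1 (mod 4) is itself a sum of two squares; find a² by testing p − a² for a perfect square:
  29: 29 − 1² = 28, 29 − 2² = 25 = 5² ⇒ 29 = 2² + 5².
  41: 41 − 1² = 40, 41 − 2² = 37, 41 − 3² = 32, 41 − 4² = 25 = 5² ⇒ 41 = 4² + 5².
  Combine using the Brahmagupta–Fibonacci identity (a² + b²)(c² + d²) = (ac − bd)² + (ad + bc)² = (ac + bd)² + (ad − bc)²:
  29 · 41 = 1189: from (2² + 5²)(4² + 5²), take (2·4 − 5·5, 2·5 + 5·4) = (8 − 25, 10 + 20) = (-17, 30); dropping signs (only squares matter) gives (17, 30); check 17² + 30² = 289 + 900 = 1189 ✓.
  Scale by k = 5: (5·17, 5·30) = (85, 150).
Step 4: Order so x ≤ y and verify: 85² + 150² = 7225 + 22500 = 29725 = n. ✓

n = 29725 = 85² + 150² (one valid representation with x ≤ y).
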